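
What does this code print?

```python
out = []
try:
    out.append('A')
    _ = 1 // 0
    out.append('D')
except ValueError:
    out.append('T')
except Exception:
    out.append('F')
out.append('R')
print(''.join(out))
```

Execution trace: 'A' (try body) → 'F' (except Exception) → 'R' (after the try/except). Output: AFR

Answer: AFR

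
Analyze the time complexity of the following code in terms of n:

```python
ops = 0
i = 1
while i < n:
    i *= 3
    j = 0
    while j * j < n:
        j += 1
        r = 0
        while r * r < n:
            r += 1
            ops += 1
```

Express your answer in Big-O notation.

Each loop level contributes: log n × √n × √n. Multiplying the contributions gives O(n log n).

Answer: O(n log n)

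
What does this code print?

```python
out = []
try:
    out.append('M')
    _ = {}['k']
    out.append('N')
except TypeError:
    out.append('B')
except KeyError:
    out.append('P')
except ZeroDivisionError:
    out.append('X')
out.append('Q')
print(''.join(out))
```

Execution trace: 'M' (try body) → 'P' (except KeyError) → 'Q' (after the try/except). Output: MPQ

Answer: MPQ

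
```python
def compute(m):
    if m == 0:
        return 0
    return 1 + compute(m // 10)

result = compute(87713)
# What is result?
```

Count of digits of 87713: 5

Answer: 5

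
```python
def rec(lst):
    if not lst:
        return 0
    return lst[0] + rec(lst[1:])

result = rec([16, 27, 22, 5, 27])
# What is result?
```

16 + 27 + 22 + 5 + 27 + 0 = 97

Answer: 97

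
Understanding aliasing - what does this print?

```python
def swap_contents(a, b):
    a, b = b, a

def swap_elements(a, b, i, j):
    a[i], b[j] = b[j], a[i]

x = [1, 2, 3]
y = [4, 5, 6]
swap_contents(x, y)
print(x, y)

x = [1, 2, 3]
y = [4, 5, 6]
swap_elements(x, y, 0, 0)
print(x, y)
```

Key concept: parameter rebinding vs mutation.
Step by step:
`x = [1, 2, 3]` → x = [1, 2, 3]
`y = [4, 5, 6]` → y = [4, 5, 6]
`swap_contents(x, y)` → no visible change to tracked variables
`print(x, y)` → prints [1, 2, 3] [4, 5, 6]
`x = [1, 2, 3]` → x = [1, 2, 3]
`y = [4, 5, 6]` → y = [4, 5, 6]
`swap_elements(x, y, 0, 0)` → x = [4, 2, 3]; y = [1, 5, 6]
`print(x, y)` → prints [4, 2, 3] [1, 5, 6]

Answer:
[1, 2, 3] [4, 5, 6]
[4, 2, 3] [1, 5, 6]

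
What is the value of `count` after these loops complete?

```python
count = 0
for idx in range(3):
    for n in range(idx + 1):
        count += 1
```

Triangle: 1 + 2 + ... + 3
`count` takes the values: 0 → 1 → 2 → 3 → 4 → 5 → 6

Answer: 6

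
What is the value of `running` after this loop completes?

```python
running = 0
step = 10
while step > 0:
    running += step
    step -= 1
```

Sum 10 down to 1
`running` takes the values: 0 → 10 → 19 → 27 → 34 → 40 → 45 → 49 → 52 → 54 → 55

Answer: 55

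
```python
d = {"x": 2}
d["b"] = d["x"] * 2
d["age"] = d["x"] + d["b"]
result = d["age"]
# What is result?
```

Trace:
`d = {"x": 2}` → d = {'x': 2}
`d["b"] = d["x"] * 2` → d = {'x': 2, 'b': 4}
`d["age"] = d["x"] + d["b"]` → d = {'x': 2, 'b': 4, 'age': 6}
`result = d["age"]` → result = 6
So result = 6

Answer: 6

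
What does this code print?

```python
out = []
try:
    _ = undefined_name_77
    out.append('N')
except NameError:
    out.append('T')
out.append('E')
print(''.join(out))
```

Execution trace: 'T' (except NameError) → 'E' (after the try/except). Output: TE

Answer: TE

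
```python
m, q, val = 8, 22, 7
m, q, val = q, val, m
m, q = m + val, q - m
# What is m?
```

Trace:
`m, q, val = 8, 22, 7` → m = 8; q = 22; val = 7
`m, q, val = q, val, m` → m = 22; q = 7; val = 8
`m, q = m + val, q - m` → m = 30; q = -15
So m = 30

Answer: 30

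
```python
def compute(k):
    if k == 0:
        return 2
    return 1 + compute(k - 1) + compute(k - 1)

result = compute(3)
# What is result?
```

compute(k) = 1 + 2·compute(k-1), compute(0)=2. Closed form: (2+1)·2^3 - 1 = 23.

Answer: 23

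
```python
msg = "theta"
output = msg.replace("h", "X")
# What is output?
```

Trace:
`msg = "theta"` → msg = 'theta'
`output = msg.replace("h", "X")` → output = 'tXeta'
So output = 'tXeta'

Answer: 'tXeta'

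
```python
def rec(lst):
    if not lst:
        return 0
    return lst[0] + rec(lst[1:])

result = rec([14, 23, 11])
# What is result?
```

14 + 23 + 11 + 0 = 48

Answer: 48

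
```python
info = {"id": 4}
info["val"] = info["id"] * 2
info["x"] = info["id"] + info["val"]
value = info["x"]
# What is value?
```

Trace:
`info = {"id": 4}` → info = {'id': 4}
`info["val"] = info["id"] * 2` → info = {'id': 4, 'val': 8}
`info["x"] = info["id"] + info["val"]` → info = {'id': 4, 'val': 8, 'x': 12}
`value = info["x"]` → value = 12
So value = 12

Answer: 12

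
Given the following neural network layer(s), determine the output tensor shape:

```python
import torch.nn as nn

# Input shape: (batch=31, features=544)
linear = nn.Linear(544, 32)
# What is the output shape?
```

Input: (31, 544) -> Output: (31, 32)

Answer: (31, 32)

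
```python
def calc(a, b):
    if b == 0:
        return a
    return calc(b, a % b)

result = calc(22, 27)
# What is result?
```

calc(22, 27) -> calc(27, 22) -> calc(22, 5) -> calc(5, 2) -> calc(2, 1) -> calc(1, 0) -> 1

Answer: 1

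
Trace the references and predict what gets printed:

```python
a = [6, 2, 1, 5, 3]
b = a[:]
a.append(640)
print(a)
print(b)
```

Key concept: slice [:] creates copy.
Step by step:
`a = [6, 2, 1, 5, 3]` → a = [6, 2, 1, 5, 3]
`b = a[:]` → b = [6, 2, 1, 5, 3]
`a.append(640)` → a = [6, 2, 1, 5, 3, 640]
`print(a)` → prints [6, 2, 1, 5, 3, 640]
`print(b)` → prints [6, 2, 1, 5, 3]

Answer:
[6, 2, 1, 5, 3, 640]
[6, 2, 1, 5, 3]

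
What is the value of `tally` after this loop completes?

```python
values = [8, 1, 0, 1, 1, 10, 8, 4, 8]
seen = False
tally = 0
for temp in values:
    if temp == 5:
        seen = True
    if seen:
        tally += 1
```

Count elements after first 5 in [8, 1, 0, 1, 1, 10, 8, 4, 8]
`tally` takes the values: 0

Answer: 0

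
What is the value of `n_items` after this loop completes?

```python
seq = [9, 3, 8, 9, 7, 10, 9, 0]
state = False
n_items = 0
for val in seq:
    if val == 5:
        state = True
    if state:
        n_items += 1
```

Count elements after first 5 in [9, 3, 8, 9, 7, 10, 9, 0]
`n_items` takes the values: 0

Answer: 0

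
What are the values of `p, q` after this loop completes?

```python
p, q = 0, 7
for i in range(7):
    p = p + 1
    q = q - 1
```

p goes 0→7, q goes 7→0
`p, q` takes the values: (0, 7) → (1, 7) → (1, 6) → (2, 6) → (2, 5) → (3, 5) → (3, 4) → (4, 4) → (4, 3) → (5, 3) → (5, 2) → (6, 2) → (6, 1) → (7, 1) → (7, 0)

Answer: 7, 0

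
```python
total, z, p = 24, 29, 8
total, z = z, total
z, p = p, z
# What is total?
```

Trace:
`total, z, p = 24, 29, 8` → total = 24; z = 29; p = 8
`total, z = z, total` → total = 29; z = 24
`z, p = p, z` → z = 8; p = 24
So total = 29

Answer: 29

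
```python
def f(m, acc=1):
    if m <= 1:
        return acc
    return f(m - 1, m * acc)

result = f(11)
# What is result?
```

Accumulator trace (n, acc): (11, 1) -> (10, 11) -> (9, 110) -> (8, 990) -> (7, 7920) -> (6, 55440) -> (5, 332640) -> (4, 1663200) -> (3, 6652800) -> (2, 19958400) -> (1, 39916800) -> return 39916800

Answer: 39916800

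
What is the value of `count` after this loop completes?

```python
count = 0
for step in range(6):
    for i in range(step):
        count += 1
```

Triangle number: 0+1+2+...+5
`count` takes the values: 0 → 1 → 2 → 3 → 4 → 5 → 6 → 7 → 8 → 9 → 10 → 11 → 12 → 13 → 14 → 15

Answer: 15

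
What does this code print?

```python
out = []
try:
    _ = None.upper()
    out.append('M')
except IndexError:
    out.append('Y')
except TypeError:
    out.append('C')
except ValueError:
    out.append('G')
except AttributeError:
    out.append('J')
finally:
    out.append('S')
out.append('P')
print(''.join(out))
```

Execution trace: 'J' (except AttributeError) → 'S' (finally) → 'P' (after the try/except). Output: JSP

Answer: JSP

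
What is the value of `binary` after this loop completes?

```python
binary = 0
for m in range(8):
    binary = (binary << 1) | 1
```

Build 8 consecutive 1-bits: 0b11111111
`binary` takes the values: 0 → 1 → 3 → 7 → 15 → 31 → 63 → 127 → 255

Answer: 255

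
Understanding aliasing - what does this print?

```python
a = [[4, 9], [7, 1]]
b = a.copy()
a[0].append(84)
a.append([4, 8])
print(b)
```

Key concept: shallow copy with nested lists.
Step by step:
`a = [[4, 9], [7, 1]]` → a = [[4, 9], [7, 1]]
`b = a.copy()` → b = [[4, 9], [7, 1]]
`a[0].append(84)` → a = [[4, 9, 84], [7, 1]]; b = [[4, 9, 84], [7, 1]]
`a.append([4, 8])` → a = [[4, 9, 84], [7, 1], [4, 8]]
`print(b)` → prints [[4, 9, 84], [7, 1]]

Answer: [[4, 9, 84], [7, 1]]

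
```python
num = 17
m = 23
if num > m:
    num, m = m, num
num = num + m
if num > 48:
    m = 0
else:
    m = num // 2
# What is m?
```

Trace:
`num = 17` → num = 17
`m = 23` → m = 23
`if num > m: ...` → num > m is False → no variable changes
`num = num + m` → num = 40
`if num > 48: ...` → num > 48 is False, take else branch → m = 20
So m = 20

Answer: 20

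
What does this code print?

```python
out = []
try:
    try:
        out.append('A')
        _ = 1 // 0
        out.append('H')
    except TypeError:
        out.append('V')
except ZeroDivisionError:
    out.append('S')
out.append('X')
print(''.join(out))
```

Execution trace: 'A' (inner try body) → 'S' (outer except ZeroDivisionError) → 'X' (after the try/except). Output: ASX

Answer: ASX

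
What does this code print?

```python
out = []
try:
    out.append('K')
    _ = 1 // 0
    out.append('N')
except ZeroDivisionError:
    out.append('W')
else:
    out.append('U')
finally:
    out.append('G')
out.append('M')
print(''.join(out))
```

Execution trace: 'K' (try body) → 'W' (except ZeroDivisionError) → 'G' (finally) → 'M' (after the try/except). Output: KWGM

Answer: KWGM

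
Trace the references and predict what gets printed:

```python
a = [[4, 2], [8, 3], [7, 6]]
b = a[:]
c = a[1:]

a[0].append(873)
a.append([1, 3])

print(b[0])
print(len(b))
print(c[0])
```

Key concept: slice with nested mutation.
Step by step:
`a = [[4, 2], [8, 3], [7, 6]]` → a = [[4, 2], [8, 3], [7, 6]]
`b = a[:]` → b = [[4, 2], [8, 3], [7, 6]]
`c = a[1:]` → c = [[8, 3], [7, 6]]
`a[0].append(873)` → a = [[4, 2, 873], [8, 3], [7, 6]]; b = [[4, 2, 873], [8, 3], [7, 6]]
`a.append([1, 3])` → a = [[4, 2, 873], [8, 3], [7, 6], [1, 3]]
`print(b[0])` → prints [4, 2, 873]
`print(len(b))` → prints 3
`print(c[0])` → prints [8, 3]

Answer:
[4, 2, 873]
3
[8, 3]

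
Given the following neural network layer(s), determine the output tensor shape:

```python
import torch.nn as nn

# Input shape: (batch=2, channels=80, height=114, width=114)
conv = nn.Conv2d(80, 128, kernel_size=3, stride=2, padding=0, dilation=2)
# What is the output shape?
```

Input: (2, 80, 114, 114) -> Output: (2, 128, 55, 55)

Answer: (2, 128, 55, 55)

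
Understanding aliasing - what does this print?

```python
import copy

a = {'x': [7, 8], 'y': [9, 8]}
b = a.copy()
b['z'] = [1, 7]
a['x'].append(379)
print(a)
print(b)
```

Key concept: shallow copy of dict with mutable values.
Step by step:
`a = {'x': [7, 8], 'y': [9, 8]}` → a = {'x': [7, 8], 'y': [9, 8]}
`b = a.copy()` → b = {'x': [7, 8], 'y': [9, 8]}
`b['z'] = [1, 7]` → b = {'x': [7, 8], 'y': [9, 8], 'z': [1, 7]}
`a['x'].append(379)` → a = {'x': [7, 8, 379], 'y': [9, 8]}; b = {'x': [7, 8, 379], 'y': [9, 8], 'z': [1, 7]}
`print(a)` → prints {'x': [7, 8, 379], 'y': [9, 8]}
`print(b)` → prints {'x': [7, 8, 379], 'y': [9, 8], 'z': [1, 7]}

Answer:
{'x': [7, 8, 379], 'y': [9, 8]}
{'x': [7, 8, 379], 'y': [9, 8], 'z': [1, 7]}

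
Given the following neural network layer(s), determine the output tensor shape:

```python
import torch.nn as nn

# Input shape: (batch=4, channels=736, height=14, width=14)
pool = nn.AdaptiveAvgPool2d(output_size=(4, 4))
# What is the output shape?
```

Input: (4, 736, 14, 14) -> Output: (4, 736, 4, 4)

Answer: (4, 736, 4, 4)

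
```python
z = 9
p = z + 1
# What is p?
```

Trace:
`z = 9` → z = 9
`p = z + 1` → p = 10
So p = 10

Answer: 10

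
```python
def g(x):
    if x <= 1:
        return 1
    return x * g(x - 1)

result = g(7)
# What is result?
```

g(7) = 7 * 6 * 5 * 4 * 3 * 2 * 1 = 5040

Answer: 5040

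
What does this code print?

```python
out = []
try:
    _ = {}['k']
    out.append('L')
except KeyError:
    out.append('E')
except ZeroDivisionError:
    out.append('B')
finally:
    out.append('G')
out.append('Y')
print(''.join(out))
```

Execution trace: 'E' (except KeyError) → 'G' (finally) → 'Y' (after the try/except). Output: EGY

Answer: EGY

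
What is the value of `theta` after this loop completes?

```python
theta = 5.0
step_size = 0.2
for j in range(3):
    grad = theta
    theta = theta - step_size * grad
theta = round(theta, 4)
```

Gradient descent: w = 5.0 * (1 - 0.2)^3
`theta` takes the values: 5.0 → 4.0 → 3.2 → 2.56

Answer: 2.56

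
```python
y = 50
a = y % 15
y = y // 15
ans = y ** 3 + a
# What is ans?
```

Trace:
`y = 50` → y = 50
`a = y % 15` → a = 5
`y = y // 15` → y = 3
`ans = y ** 3 + a` → ans = 32
So ans = 32

Answer: 32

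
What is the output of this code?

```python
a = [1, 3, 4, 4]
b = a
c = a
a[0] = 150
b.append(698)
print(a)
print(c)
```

Key concept: multiple aliases.
Step by step:
`a = [1, 3, 4, 4]` → a = [1, 3, 4, 4]
`b = a` → b = [1, 3, 4, 4] (same object as a)
`c = a` → c = [1, 3, 4, 4] (same object as a, b)
`a[0] = 150` → a = [150, 3, 4, 4] (same object as b, c); b = [150, 3, 4, 4] (same object as a, c); c = [150, 3, 4, 4] (same object as a, b)
`b.append(698)` → a = [150, 3, 4, 4, 698] (same object as b, c); b = [150, 3, 4, 4, 698] (same object as a, c); c = [150, 3, 4, 4, 698] (same object as a, b)
`print(a)` → prints [150, 3, 4, 4, 698]
`print(c)` → prints [150, 3, 4, 4, 698]

Answer:
[150, 3, 4, 4, 698]
[150, 3, 4, 4, 698]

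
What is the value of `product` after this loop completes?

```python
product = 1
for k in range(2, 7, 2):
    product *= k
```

Product of even numbers 2 to 6
`product` takes the values: 1 → 2 → 8 → 48

Answer: 48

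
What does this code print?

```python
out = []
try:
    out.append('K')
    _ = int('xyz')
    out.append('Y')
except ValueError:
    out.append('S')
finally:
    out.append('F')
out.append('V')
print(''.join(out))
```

Execution trace: 'K' (try body) → 'S' (except ValueError) → 'F' (finally) → 'V' (after the try/except). Output: KSFV

Answer: KSFV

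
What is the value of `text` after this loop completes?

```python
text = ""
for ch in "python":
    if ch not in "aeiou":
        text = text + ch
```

Remove vowels from 'python'
`text` takes the values: "" → "p" → "py" → "pyt" → "pyth" → "pythn"

Answer: "pythn"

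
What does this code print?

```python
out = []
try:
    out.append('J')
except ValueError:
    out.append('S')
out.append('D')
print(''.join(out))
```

Execution trace: 'J' (try body, no exception) → 'D' (after the try/except). Output: JD

Answer: JD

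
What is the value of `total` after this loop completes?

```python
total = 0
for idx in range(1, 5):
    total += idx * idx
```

Sum of squares 1² to 4² = 30
`total` takes the values: 0 → 1 → 5 → 14 → 30

Answer: 30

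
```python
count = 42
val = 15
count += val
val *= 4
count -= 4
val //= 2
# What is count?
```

Trace:
`count = 42` → count = 42
`val = 15` → val = 15
`count += val` → count = 57
`val *= 4` → val = 60
`count -= 4` → count = 53
`val //= 2` → val = 30
So count = 53

Answer: 53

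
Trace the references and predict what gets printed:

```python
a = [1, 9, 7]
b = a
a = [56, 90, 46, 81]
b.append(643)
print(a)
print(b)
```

Key concept: rebinding vs mutation: a is rebound to a new list, b still points at the original.
Step by step:
`a = [1, 9, 7]` → a = [1, 9, 7]
`b = a` → b = [1, 9, 7] (same object as a)
`a = [56, 90, 46, 81]` → a = [56, 90, 46, 81]
`b.append(643)` → b = [1, 9, 7, 643]
`print(a)` → prints [56, 90, 46, 81]
`print(b)` → prints [1, 9, 7, 643]

Answer:
[56, 90, 46, 81]
[1, 9, 7, 643]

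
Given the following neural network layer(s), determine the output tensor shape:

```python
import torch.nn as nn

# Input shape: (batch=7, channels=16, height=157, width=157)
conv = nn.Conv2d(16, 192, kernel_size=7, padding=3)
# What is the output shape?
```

Input: (7, 16, 157, 157) -> Output: (7, 192, 157, 157)

Answer: (7, 192, 157, 157)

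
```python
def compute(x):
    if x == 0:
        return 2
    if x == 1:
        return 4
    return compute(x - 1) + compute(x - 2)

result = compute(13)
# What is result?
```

Build up from base cases: compute(0)=2, compute(1)=4, compute(2)=6, compute(3)=10, compute(4)=16, compute(5)=26, compute(6)=42, ..., compute(13)=1220

Answer: 1220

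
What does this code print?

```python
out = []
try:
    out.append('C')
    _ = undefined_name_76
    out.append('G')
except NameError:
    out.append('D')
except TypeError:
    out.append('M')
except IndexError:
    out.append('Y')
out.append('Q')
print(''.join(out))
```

Execution trace: 'C' (try body) → 'D' (except NameError) → 'Q' (after the try/except). Output: CDQ

Answer: CDQ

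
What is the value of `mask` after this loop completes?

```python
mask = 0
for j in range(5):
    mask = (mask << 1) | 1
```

Build 5 consecutive 1-bits: 0b11111
`mask` takes the values: 0 → 1 → 3 → 7 → 15 → 31

Answer: 31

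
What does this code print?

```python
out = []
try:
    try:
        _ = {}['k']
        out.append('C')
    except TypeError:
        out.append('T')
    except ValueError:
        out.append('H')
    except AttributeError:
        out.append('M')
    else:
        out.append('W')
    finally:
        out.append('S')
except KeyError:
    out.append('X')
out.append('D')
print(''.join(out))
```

Execution trace: 'S' (finally) → 'X' (outer except KeyError) → 'D' (after the try/except). Output: SXD

Answer: SXD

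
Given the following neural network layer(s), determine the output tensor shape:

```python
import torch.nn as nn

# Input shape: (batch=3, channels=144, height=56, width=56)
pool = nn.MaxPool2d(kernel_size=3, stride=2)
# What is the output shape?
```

Input: (3, 144, 56, 56) -> Output: (3, 144, 27, 27)

Answer: (3, 144, 27, 27)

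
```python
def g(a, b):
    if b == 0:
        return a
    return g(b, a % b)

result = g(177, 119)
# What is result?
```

g(177, 119) -> g(119, 58) -> g(58, 3) -> g(3, 1) -> g(1, 0) -> 1

Answer: 1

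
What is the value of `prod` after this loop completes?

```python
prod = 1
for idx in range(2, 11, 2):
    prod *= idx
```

Product of even numbers 2 to 10
`prod` takes the values: 1 → 2 → 8 → 48 → 384 → 3840

Answer: 3840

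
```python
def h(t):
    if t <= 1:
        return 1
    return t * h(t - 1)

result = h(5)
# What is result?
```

h(5) = 5 * 4 * 3 * 2 * 1 = 120

Answer: 120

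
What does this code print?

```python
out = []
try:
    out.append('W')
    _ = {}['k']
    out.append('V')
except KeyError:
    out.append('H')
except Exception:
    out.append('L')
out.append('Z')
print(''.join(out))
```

Execution trace: 'W' (try body) → 'H' (except KeyError) → 'Z' (after the try/except). Output: WHZ

Answer: WHZ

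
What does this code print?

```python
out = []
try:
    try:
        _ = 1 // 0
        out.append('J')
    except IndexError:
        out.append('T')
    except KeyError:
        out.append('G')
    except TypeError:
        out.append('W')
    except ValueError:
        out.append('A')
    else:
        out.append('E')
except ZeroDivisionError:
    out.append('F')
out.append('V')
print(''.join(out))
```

Execution trace: 'F' (outer except ZeroDivisionError) → 'V' (after the try/except). Output: FV

Answer: FV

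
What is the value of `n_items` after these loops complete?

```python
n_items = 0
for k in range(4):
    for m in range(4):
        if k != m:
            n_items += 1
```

4² - 4 (exclude diagonal)
`n_items` takes the values: 0 → 1 → 2 → 3 → 4 → 5 → 6 → 7 → 8 → 9 → 10 → 11 → 12

Answer: 12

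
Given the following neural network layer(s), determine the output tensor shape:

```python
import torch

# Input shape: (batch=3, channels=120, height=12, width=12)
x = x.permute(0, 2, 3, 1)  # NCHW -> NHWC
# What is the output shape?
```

Input: (3, 120, 12, 12) -> Output: (3, 12, 12, 120)

Answer: (3, 12, 12, 120)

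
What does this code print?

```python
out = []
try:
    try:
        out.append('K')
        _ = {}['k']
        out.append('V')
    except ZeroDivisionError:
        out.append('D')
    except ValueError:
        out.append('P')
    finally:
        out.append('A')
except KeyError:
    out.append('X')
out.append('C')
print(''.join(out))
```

Execution trace: 'K' (try body) → 'A' (finally) → 'X' (outer except KeyError) → 'C' (after the try/except). Output: KAXC

Answer: KAXC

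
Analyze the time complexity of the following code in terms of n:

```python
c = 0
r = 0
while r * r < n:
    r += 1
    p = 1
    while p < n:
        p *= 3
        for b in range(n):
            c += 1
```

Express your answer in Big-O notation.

Each loop level contributes: √n × log n × n. Multiplying the contributions gives O(n√n log n).

Answer: O(n√n log n)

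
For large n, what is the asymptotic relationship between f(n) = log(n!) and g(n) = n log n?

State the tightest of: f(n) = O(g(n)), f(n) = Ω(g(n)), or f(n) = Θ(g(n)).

log(n!) vs n log n: f(n) = Θ(g(n)) — they are asymptotically equivalent (Stirling's approximation).

Answer: f(n) = Θ(g(n)) — they are asymptotically equivalent (Stirling's approximation).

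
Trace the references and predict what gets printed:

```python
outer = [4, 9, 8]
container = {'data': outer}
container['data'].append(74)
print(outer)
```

Key concept: dict holds reference to list.
Step by step:
`outer = [4, 9, 8]` → outer = [4, 9, 8]
`container = {'data': outer}` → container = {'data': [4, 9, 8]}
`container['data'].append(74)` → outer = [4, 9, 8, 74]; container = {'data': [4, 9, 8, 74]}
`print(outer)` → prints [4, 9, 8, 74]

Answer: [4, 9, 8, 74]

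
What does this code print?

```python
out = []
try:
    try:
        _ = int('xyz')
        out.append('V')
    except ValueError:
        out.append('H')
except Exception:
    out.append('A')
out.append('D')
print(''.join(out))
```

Execution trace: 'H' (inner except ValueError) → 'D' (after the try/except). Output: HD

Answer: HD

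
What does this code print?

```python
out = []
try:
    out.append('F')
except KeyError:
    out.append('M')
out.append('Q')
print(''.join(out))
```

Execution trace: 'F' (try body, no exception) → 'Q' (after the try/except). Output: FQ

Answer: FQ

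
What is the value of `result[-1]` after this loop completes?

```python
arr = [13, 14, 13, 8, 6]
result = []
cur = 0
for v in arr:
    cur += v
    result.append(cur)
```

Cumulative sum ends at 54
`result` takes the values: [] → [13] → [13, 27] → [13, 27, 40] → [13, 27, 40, 48] → [13, 27, 40, 48, 54]
So `result[-1]` = 54

Answer: 54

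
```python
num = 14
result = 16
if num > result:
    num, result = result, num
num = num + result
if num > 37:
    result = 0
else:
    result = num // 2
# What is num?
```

Trace:
`num = 14` → num = 14
`result = 16` → result = 16
`if num > result: ...` → num > result is False → no variable changes
`num = num + result` → num = 30
`if num > 37: ...` → num > 37 is False, take else branch → result = 15
So num = 30

Answer: 30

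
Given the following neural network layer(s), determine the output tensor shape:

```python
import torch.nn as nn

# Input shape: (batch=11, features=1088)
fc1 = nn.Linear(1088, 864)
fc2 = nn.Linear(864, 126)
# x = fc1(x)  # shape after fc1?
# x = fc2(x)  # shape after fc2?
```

Input: (11, 1088) -> after fc1: (11, 864) -> Output: (11, 126)

Answer: (11, 126)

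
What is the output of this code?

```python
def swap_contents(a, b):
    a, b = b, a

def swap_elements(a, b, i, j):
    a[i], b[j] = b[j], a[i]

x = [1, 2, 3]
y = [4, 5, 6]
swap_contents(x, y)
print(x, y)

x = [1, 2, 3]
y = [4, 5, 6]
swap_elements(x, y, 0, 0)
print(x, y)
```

Key concept: parameter rebinding vs mutation.
Step by step:
`x = [1, 2, 3]` → x = [1, 2, 3]
`y = [4, 5, 6]` → y = [4, 5, 6]
`swap_contents(x, y)` → no visible change to tracked variables
`print(x, y)` → prints [1, 2, 3] [4, 5, 6]
`x = [1, 2, 3]` → x = [1, 2, 3]
`y = [4, 5, 6]` → y = [4, 5, 6]
`swap_elements(x, y, 0, 0)` → x = [4, 2, 3]; y = [1, 5, 6]
`print(x, y)` → prints [4, 2, 3] [1, 5, 6]

Answer:
[1, 2, 3] [4, 5, 6]
[4, 2, 3] [1, 5, 6]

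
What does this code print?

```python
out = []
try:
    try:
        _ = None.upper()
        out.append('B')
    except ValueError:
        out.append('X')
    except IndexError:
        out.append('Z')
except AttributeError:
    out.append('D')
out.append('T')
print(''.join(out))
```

Execution trace: 'D' (outer except AttributeError) → 'T' (after the try/except). Output: DT

Answer: DT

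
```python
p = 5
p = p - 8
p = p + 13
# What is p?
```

Trace:
`p = 5` → p = 5
`p = p - 8` → p = -3
`p = p + 13` → p = 10
So p = 10

Answer: 10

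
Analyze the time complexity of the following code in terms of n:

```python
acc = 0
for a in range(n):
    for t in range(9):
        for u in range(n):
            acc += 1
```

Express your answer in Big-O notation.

Each loop level contributes: n × 1 × n. Multiplying the contributions gives O(n^2).

Answer: O(n^2)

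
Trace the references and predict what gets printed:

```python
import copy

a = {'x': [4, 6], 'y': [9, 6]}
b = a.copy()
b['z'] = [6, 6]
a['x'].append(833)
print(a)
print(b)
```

Key concept: shallow copy of dict with mutable values.
Step by step:
`a = {'x': [4, 6], 'y': [9, 6]}` → a = {'x': [4, 6], 'y': [9, 6]}
`b = a.copy()` → b = {'x': [4, 6], 'y': [9, 6]}
`b['z'] = [6, 6]` → b = {'x': [4, 6], 'y': [9, 6], 'z': [6, 6]}
`a['x'].append(833)` → a = {'x': [4, 6, 833], 'y': [9, 6]}; b = {'x': [4, 6, 833], 'y': [9, 6], 'z': [6, 6]}
`print(a)` → prints {'x': [4, 6, 833], 'y': [9, 6]}
`print(b)` → prints {'x': [4, 6, 833], 'y': [9, 6], 'z': [6, 6]}

Answer:
{'x': [4, 6, 833], 'y': [9, 6]}
{'x': [4, 6, 833], 'y': [9, 6], 'z': [6, 6]}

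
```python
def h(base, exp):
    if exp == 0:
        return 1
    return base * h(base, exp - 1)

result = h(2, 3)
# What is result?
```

h(2, 3) = 2 * 2 * 2 = 8

Answer: 8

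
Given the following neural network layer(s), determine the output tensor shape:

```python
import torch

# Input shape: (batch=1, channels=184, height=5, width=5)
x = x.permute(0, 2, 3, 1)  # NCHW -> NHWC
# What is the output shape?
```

Input: (1, 184, 5, 5) -> Output: (1, 5, 5, 184)

Answer: (1, 5, 5, 184)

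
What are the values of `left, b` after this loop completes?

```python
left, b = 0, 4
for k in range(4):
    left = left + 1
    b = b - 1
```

left goes 0→4, b goes 4→0
`left, b` takes the values: (0, 4) → (1, 4) → (1, 3) → (2, 3) → (2, 2) → (3, 2) → (3, 1) → (4, 1) → (4, 0)

Answer: 4, 0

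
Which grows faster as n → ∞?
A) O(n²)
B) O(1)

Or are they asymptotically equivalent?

O(n²) vs O(1): Higher order terms dominate.

Answer: A) O(n²) grows faster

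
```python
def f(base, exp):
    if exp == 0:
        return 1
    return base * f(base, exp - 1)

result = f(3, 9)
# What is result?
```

f(3, 9) = 3 * 3 * 3 * 3 * 3 * 3 * 3 * 3 * 3 = 19683

Answer: 19683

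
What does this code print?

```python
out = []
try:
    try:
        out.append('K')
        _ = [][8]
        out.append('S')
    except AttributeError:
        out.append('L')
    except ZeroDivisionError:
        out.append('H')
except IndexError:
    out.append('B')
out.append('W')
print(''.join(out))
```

Execution trace: 'K' (try body) → 'B' (outer except IndexError) → 'W' (after the try/except). Output: KBW

Answer: KBW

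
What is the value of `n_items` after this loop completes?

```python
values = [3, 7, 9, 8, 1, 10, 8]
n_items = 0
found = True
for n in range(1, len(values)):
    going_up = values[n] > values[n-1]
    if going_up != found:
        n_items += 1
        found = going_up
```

Count direction changes in [3, 7, 9, 8, 1, 10, 8]
`n_items` takes the values: 0 → 1 → 2 → 3

Answer: 3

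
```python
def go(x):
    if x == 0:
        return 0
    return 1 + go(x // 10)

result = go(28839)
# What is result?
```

Count of digits of 28839: 5

Answer: 5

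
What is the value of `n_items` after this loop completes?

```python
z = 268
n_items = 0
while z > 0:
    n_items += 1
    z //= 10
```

Count digits by repeated division by 10
`n_items` takes the values: 0 → 1 → 2 → 3

Answer: 3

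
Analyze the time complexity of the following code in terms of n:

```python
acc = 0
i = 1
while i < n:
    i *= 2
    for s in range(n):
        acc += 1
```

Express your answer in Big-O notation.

Each loop level contributes: log n × n. Multiplying the contributions gives O(n log n).

Answer: O(n log n)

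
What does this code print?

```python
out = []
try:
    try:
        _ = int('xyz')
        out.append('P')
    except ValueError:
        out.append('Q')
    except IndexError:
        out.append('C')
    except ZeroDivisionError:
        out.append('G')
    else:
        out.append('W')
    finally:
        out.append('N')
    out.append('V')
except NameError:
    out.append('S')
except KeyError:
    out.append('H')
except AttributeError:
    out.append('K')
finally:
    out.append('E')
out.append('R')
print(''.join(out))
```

Execution trace: 'Q' (inner except ValueError) → 'N' (inner finally) → 'V' (try body, no exception) → 'E' (finally) → 'R' (after the try/except). Output: QNVER

Answer: QNVER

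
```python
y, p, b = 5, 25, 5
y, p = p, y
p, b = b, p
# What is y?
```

Trace:
`y, p, b = 5, 25, 5` → y = 5; p = 25; b = 5
`y, p = p, y` → y = 25; p = 5
`p, b = b, p` → p = 5; b = 5
So y = 25

Answer: 25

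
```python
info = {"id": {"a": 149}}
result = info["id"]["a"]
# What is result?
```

Trace:
`info = {"id": {"a": 149}}` → info = {'id': {'a': 149}}
`result = info["id"]["a"]` → result = 149
So result = 149

Answer: 149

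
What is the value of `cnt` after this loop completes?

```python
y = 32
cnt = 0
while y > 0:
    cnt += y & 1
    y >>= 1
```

Count set bits in 32 (binary: 0b100000)
`cnt` takes the values: 0 → 1

Answer: 1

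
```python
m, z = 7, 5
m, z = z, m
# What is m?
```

Trace:
`m, z = 7, 5` → m = 7; z = 5
`m, z = z, m` → m = 5; z = 7
So m = 5

Answer: 5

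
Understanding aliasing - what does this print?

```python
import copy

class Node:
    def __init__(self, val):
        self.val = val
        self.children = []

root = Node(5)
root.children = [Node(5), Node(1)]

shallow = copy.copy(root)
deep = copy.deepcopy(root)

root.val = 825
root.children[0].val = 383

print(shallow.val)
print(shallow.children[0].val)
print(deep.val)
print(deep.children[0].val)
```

Key concept: deep copy with custom objects.
Step by step:
`root = Node(5)` → root = Node(val=5, children=[])
`root.children = [Node(5), Node(1)]` → root = Node(val=5, children=[Node(val=5, children=[]), Node(val=1, children=[])])
`shallow = copy.copy(root)` → shallow = Node(val=5, children=[Node(val=5, children=[]), Node(val=1, children=[])])
`deep = copy.deepcopy(root)` → deep = Node(val=5, children=[Node(val=5, children=[]), Node(val=1, children=[])])
`root.val = 825` → root = Node(val=825, children=[Node(val=5, children=[]), Node(val=1, children=[])])
`root.children[0].val = 383` → root = Node(val=825, children=[Node(val=383, children=[]), Node(val=1, children=[])]); shallow = Node(val=5, children=[Node(val=383, children=[]), Node(val=1, children=[])])
`print(shallow.val)` → prints 5
`print(shallow.children[0].val)` → prints 383
`print(deep.val)` → prints 5
`print(deep.children[0].val)` → prints 5

Answer:
5
383
5
5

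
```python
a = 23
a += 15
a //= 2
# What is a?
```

Trace:
`a = 23` → a = 23
`a += 15` → a = 38
`a //= 2` → a = 19
So a = 19

Answer: 19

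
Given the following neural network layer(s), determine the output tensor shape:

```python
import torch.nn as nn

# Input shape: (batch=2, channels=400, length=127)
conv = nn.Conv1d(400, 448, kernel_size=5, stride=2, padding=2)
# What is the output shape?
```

Input: (2, 400, 127) -> Output: (2, 448, 64)

Answer: (2, 448, 64)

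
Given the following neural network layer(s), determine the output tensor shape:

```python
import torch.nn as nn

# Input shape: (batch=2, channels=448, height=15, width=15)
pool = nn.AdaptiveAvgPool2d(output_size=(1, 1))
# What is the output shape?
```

Input: (2, 448, 15, 15) -> Output: (2, 448, 1, 1)

Answer: (2, 448, 1, 1)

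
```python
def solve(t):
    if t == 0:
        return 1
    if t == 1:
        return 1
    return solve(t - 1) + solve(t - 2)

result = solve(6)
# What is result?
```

Build up from base cases: solve(0)=1, solve(1)=1, solve(2)=2, solve(3)=3, solve(4)=5, solve(5)=8, solve(6)=13

Answer: 13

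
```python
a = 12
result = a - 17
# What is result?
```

Trace:
`a = 12` → a = 12
`result = a - 17` → result = -5
So result = -5

Answer: -5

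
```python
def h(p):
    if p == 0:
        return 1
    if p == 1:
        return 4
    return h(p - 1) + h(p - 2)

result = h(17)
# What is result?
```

Build up from base cases: h(0)=1, h(1)=4, h(2)=5, h(3)=9, h(4)=14, h(5)=23, h(6)=37, ..., h(17)=7375

Answer: 7375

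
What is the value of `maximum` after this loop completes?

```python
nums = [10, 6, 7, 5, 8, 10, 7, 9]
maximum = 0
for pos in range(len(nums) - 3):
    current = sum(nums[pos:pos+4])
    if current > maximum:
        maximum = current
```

Max sum of 4-element window in [10, 6, 7, 5, 8, 10, 7, 9]
`maximum` takes the values: 0 → 28 → 30 → 34

Answer: 34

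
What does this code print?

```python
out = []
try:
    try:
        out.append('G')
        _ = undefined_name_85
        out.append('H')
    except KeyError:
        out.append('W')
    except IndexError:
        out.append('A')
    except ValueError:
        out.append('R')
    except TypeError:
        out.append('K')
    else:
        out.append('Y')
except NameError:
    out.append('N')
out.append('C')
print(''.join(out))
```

Execution trace: 'G' (try body) → 'N' (outer except NameError) → 'C' (after the try/except). Output: GNC

Answer: GNC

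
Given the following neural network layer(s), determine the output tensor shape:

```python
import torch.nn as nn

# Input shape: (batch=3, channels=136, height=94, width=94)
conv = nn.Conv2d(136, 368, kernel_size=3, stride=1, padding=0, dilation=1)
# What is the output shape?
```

Input: (3, 136, 94, 94) -> Output: (3, 368, 92, 92)

Answer: (3, 368, 92, 92)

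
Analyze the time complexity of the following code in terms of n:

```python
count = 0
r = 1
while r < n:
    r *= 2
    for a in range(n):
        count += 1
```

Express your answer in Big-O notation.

Each loop level contributes: log n × n. Multiplying the contributions gives O(n log n).

Answer: O(n log n)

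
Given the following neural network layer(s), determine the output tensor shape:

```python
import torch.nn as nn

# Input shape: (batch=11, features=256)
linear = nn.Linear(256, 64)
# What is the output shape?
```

Input: (11, 256) -> Output: (11, 64)

Answer: (11, 64)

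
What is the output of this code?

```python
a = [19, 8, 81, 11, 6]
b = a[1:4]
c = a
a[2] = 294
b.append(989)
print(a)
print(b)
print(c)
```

Key concept: slice vs alias.
Step by step:
`a = [19, 8, 81, 11, 6]` → a = [19, 8, 81, 11, 6]
`b = a[1:4]` → b = [8, 81, 11]
`c = a` → c = [19, 8, 81, 11, 6] (same object as a)
`a[2] = 294` → a = [19, 8, 294, 11, 6] (same object as c); c = [19, 8, 294, 11, 6] (same object as a)
`b.append(989)` → b = [8, 81, 11, 989]
`print(a)` → prints [19, 8, 294, 11, 6]
`print(b)` → prints [8, 81, 11, 989]
`print(c)` → prints [19, 8, 294, 11, 6]

Answer:
[19, 8, 294, 11, 6]
[8, 81, 11, 989]
[19, 8, 294, 11, 6]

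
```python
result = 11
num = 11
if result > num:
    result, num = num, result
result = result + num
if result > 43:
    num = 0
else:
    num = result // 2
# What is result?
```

Trace:
`result = 11` → result = 11
`num = 11` → num = 11
`if result > num: ...` → result > num is False → no variable changes
`result = result + num` → result = 22
`if result > 43: ...` → result > 43 is False, take else branch → no variable changes
So result = 22

Answer: 22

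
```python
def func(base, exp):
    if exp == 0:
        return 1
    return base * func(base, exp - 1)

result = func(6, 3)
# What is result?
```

func(6, 3) = 6 * 6 * 6 = 216

Answer: 216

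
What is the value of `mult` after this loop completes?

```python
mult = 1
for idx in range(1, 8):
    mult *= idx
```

7! = 5040
`mult` takes the values: 1 → 2 → 6 → 24 → 120 → 720 → 5040

Answer: 5040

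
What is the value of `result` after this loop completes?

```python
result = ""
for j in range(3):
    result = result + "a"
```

Repeat 'a' 3 times
`result` takes the values: "" → "a" → "aa" → "aaa"

Answer: "aaa"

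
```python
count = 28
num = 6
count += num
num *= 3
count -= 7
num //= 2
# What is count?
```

Trace:
`count = 28` → count = 28
`num = 6` → num = 6
`count += num` → count = 34
`num *= 3` → num = 18
`count -= 7` → count = 27
`num //= 2` → num = 9
So count = 27

Answer: 27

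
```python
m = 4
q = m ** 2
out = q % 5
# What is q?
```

Trace:
`m = 4` → m = 4
`q = m ** 2` → q = 16
`out = q % 5` → out = 1
So q = 16

Answer: 16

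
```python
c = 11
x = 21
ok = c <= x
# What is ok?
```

Trace:
`c = 11` → c = 11
`x = 21` → x = 21
`ok = c <= x` → ok = True
So ok = True

Answer: True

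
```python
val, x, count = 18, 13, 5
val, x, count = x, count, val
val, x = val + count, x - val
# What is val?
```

Trace:
`val, x, count = 18, 13, 5` → val = 18; x = 13; count = 5
`val, x, count = x, count, val` → val = 13; x = 5; count = 18
`val, x = val + count, x - val` → val = 31; x = -8
So val = 31

Answer: 31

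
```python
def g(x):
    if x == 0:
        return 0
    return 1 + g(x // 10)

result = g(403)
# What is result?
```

Count of digits of 403: 3

Answer: 3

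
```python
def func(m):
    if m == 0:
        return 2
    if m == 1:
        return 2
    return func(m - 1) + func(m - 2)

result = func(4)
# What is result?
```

Build up from base cases: func(0)=2, func(1)=2, func(2)=4, func(3)=6, func(4)=10

Answer: 10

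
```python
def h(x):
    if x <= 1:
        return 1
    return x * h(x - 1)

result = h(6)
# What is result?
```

h(6) = 6 * 5 * 4 * 3 * 2 * 1 = 720

Answer: 720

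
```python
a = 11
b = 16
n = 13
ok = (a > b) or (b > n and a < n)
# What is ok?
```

Trace:
`a = 11` → a = 11
`b = 16` → b = 16
`n = 13` → n = 13
`ok = (a > b) or (b > n and a < n)` → ok = True
So ok = True

Answer: True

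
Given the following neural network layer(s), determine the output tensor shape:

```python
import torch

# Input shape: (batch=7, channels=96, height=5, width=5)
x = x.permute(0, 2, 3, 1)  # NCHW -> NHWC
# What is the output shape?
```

Input: (7, 96, 5, 5) -> Output: (7, 5, 5, 96)

Answer: (7, 5, 5, 96)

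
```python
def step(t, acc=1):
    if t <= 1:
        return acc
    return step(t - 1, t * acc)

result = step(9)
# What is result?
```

Accumulator trace (n, acc): (9, 1) -> (8, 9) -> (7, 72) -> (6, 504) -> (5, 3024) -> (4, 15120) -> (3, 60480) -> (2, 181440) -> (1, 362880) -> return 362880

Answer: 362880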